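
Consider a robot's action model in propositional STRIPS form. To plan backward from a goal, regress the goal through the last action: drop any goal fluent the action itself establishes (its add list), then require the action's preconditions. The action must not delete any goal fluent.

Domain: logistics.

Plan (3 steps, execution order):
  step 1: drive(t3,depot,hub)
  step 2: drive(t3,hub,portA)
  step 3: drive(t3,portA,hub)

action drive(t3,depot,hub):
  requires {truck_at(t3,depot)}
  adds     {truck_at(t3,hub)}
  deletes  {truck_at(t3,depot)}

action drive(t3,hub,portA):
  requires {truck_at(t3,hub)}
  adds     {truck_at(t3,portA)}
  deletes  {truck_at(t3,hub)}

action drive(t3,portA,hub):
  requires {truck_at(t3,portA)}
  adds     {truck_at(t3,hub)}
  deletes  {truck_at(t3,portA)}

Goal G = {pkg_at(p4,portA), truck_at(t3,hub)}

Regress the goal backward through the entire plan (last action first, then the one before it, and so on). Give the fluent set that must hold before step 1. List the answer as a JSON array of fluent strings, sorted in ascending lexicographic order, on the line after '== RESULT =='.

Regress step by step:
  through step 3 (drive(t3,portA,hub)): drop {truck_at(t3,hub)}, keep {pkg_at(p4,portA)}, require {truck_at(t3,portA)}
    → {pkg_at(p4,portA), truck_at(t3,portA)}
  through step 2 (drive(t3,hub,portA)): drop {truck_at(t3,portA)}, keep {pkg_at(p4,portA)}, require {truck_at(t3,hub)}
    → {pkg_at(p4,portA), truck_at(t3,hub)}
  through step 1 (drive(t3,depot,hub)): drop {truck_at(t3,hub)}, keep {pkg_at(p4,portA)}, require {truck_at(t3,depot)}
    → {pkg_at(p4,portA), truck_at(t3,depot)}

== RESULT ==
["pkg_at(p4,portA)", "truck_at(t3,depot)"]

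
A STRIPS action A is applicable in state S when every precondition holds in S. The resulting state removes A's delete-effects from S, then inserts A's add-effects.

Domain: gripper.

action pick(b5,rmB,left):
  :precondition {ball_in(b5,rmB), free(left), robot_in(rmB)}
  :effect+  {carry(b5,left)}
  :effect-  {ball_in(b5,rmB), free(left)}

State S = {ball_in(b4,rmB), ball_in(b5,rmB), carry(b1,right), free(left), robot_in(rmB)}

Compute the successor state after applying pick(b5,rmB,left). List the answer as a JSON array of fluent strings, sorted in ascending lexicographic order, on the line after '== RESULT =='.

Compute (S \ del) ∪ add:
  pre ⊆ S: {ball_in(b5,rmB), free(left), robot_in(rmB)} ⊆ S  — applicable
  S \ del = {ball_in(b4,rmB), carry(b1,right), robot_in(rmB)}
  ∪ add   = {ball_in(b4,rmB), carry(b1,right), carry(b5,left), robot_in(rmB)}

== RESULT ==
["ball_in(b4,rmB)", "carry(b1,right)", "carry(b5,left)", "robot_in(rmB)"]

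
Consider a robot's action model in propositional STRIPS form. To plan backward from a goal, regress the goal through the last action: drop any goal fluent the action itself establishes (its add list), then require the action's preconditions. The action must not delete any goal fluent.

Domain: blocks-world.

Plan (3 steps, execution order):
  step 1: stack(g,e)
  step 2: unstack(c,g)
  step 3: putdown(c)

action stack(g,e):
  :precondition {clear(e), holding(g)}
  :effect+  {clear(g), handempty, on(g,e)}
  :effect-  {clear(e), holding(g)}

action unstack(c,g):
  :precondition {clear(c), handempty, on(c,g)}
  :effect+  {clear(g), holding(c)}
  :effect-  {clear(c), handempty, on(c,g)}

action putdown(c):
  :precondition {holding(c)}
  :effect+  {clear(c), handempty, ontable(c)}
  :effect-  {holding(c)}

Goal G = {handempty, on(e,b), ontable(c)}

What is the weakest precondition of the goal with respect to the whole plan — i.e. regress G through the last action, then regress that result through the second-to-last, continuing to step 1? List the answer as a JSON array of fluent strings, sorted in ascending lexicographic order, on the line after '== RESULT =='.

Regress step by step:
  through step 3 (putdown(c)): drop {handempty, ontable(c)}, keep {on(e,b)}, require {holding(c)}
    → {holding(c), on(e,b)}
  through step 2 (unstack(c,g)): drop {holding(c)}, keep {on(e,b)}, require {clear(c), handempty, on(c,g)}
    → {clear(c), handempty, on(c,g), on(e,b)}
  through step 1 (stack(g,e)): drop {handempty}, keep {clear(c), on(c,g), on(e,b)}, require {clear(e), holding(g)}
    → {clear(c), clear(e), holding(g), on(c,g), on(e,b)}

== RESULT ==
["clear(c)", "clear(e)", "holding(g)", "on(c,g)", "on(e,b)"]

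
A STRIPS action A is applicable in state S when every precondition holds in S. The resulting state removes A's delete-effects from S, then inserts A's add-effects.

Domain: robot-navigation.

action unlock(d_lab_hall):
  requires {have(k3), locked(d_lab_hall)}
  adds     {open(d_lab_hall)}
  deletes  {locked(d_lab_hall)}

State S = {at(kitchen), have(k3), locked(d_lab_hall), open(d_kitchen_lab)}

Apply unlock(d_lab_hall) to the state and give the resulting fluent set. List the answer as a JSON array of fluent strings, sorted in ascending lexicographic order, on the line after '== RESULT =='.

Progress:
  pre ⊆ S: {have(k3), locked(d_lab_hall)} ⊆ S  — applicable
  S \ del = {at(kitchen), have(k3), open(d_kitchen_lab)}
  ∪ add   = {at(kitchen), have(k3), open(d_kitchen_lab), open(d_lab_hall)}

== RESULT ==
["at(kitchen)", "have(k3)", "open(d_kitchen_lab)", "open(d_lab_hall)"]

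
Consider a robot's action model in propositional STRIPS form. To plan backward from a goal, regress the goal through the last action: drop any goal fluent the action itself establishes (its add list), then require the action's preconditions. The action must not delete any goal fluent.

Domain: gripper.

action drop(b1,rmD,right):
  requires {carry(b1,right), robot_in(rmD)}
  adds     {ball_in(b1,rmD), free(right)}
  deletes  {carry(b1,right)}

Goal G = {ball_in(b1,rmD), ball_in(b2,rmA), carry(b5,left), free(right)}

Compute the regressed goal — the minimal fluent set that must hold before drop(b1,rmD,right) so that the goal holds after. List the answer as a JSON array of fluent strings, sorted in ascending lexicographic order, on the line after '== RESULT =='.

Compute (G \ add) ∪ pre:
  G ∩ del = {}  (empty — regression defined)
  G \ add = {ball_in(b1,rmD), ball_in(b2,rmA), carry(b5,left), free(right)} \ {ball_in(b1,rmD), free(right)} = {ball_in(b2,rmA), carry(b5,left)}
  ∪ pre   = {ball_in(b2,rmA), carry(b5,left)} ∪ {carry(b1,right), robot_in(rmD)}
          = {ball_in(b2,rmA), carry(b1,right), carry(b5,left), robot_in(rmD)}

== RESULT ==
["ball_in(b2,rmA)", "carry(b1,right)", "carry(b5,left)", "robot_in(rmD)"]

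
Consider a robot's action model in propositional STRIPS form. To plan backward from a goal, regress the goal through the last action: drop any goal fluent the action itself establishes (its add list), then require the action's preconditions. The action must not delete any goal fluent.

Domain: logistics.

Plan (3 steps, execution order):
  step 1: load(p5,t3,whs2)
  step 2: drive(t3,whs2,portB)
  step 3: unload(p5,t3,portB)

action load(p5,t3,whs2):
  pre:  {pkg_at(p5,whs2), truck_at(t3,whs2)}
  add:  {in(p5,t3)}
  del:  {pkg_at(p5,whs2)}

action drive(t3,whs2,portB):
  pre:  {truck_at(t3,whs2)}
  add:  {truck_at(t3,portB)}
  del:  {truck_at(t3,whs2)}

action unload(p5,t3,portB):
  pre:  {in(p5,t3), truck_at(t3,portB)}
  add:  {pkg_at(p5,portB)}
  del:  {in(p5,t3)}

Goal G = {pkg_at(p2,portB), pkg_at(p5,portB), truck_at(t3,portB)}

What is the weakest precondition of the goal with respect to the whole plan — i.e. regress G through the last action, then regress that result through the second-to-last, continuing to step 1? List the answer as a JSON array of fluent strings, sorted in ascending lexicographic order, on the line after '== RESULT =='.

Regress step by step:
  through step 3 (unload(p5,t3,portB)): drop {pkg_at(p5,portB)}, keep {pkg_at(p2,portB), truck_at(t3,portB)}, require {in(p5,t3), truck_at(t3,portB)}
    → {in(p5,t3), pkg_at(p2,portB), truck_at(t3,portB)}
  through step 2 (drive(t3,whs2,portB)): drop {truck_at(t3,portB)}, keep {in(p5,t3), pkg_at(p2,portB)}, require {truck_at(t3,whs2)}
    → {in(p5,t3), pkg_at(p2,portB), truck_at(t3,whs2)}
  through step 1 (load(p5,t3,whs2)): drop {in(p5,t3)}, keep {pkg_at(p2,portB), truck_at(t3,whs2)}, require {pkg_at(p5,whs2), truck_at(t3,whs2)}
    → {pkg_at(p2,portB), pkg_at(p5,whs2), truck_at(t3,whs2)}

== RESULT ==
["pkg_at(p2,portB)", "pkg_at(p5,whs2)", "truck_at(t3,whs2)"]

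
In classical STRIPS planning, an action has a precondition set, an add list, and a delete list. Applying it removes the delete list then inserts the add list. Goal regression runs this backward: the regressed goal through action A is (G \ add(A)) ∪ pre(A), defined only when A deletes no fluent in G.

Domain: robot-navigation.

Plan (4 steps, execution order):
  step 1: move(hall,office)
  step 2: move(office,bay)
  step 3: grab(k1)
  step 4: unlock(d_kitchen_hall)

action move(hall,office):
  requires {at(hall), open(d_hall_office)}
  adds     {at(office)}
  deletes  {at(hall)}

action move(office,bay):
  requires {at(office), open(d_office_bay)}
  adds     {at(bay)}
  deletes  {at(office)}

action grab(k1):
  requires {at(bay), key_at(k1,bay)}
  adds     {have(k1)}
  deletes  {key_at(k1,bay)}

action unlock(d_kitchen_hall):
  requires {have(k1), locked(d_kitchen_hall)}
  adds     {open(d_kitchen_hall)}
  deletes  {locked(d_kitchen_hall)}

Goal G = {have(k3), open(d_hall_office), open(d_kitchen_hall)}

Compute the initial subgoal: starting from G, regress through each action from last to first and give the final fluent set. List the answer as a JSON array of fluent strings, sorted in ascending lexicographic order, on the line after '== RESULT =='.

Work backward from the goal:
  through step 4 (unlock(d_kitchen_hall)): drop {open(d_kitchen_hall)}, keep {have(k3), open(d_hall_office)}, require {have(k1), locked(d_kitchen_hall)}
    → {have(k1), have(k3), locked(d_kitchen_hall), open(d_hall_office)}
  through step 3 (grab(k1)): drop {have(k1)}, keep {have(k3), locked(d_kitchen_hall), open(d_hall_office)}, require {at(bay), key_at(k1,bay)}
    → {at(bay), have(k3), key_at(k1,bay), locked(d_kitchen_hall), open(d_hall_office)}
  through step 2 (move(office,bay)): drop {at(bay)}, keep {have(k3), key_at(k1,bay), locked(d_kitchen_hall), open(d_hall_office)}, require {at(office), open(d_office_bay)}
    → {at(office), have(k3), key_at(k1,bay), locked(d_kitchen_hall), open(d_hall_office), open(d_office_bay)}
  through step 1 (move(hall,office)): drop {at(office)}, keep {have(k3), key_at(k1,bay), locked(d_kitchen_hall), open(d_hall_office), open(d_office_bay)}, require {at(hall), open(d_hall_office)}
    → {at(hall), have(k3), key_at(k1,bay), locked(d_kitchen_hall), open(d_hall_office), open(d_office_bay)}

== RESULT ==
["at(hall)", "have(k3)", "key_at(k1,bay)", "locked(d_kitchen_hall)", "open(d_hall_office)", "open(d_office_bay)"]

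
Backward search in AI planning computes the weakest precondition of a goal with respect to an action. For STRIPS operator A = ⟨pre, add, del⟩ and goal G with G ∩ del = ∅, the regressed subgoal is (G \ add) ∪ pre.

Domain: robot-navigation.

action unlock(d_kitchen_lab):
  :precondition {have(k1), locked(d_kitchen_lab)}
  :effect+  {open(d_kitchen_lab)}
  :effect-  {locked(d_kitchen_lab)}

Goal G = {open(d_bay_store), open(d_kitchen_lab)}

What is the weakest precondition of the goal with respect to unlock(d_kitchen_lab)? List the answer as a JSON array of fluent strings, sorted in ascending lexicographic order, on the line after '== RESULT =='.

Regress:
  G ∩ del = {}  (empty — regression defined)
  G \ add = {open(d_bay_store), open(d_kitchen_lab)} \ {open(d_kitchen_lab)} = {open(d_bay_store)}
  ∪ pre   = {open(d_bay_store)} ∪ {have(k1), locked(d_kitchen_lab)}
          = {have(k1), locked(d_kitchen_lab), open(d_bay_store)}

== RESULT ==
["have(k1)", "locked(d_kitchen_lab)", "open(d_bay_store)"]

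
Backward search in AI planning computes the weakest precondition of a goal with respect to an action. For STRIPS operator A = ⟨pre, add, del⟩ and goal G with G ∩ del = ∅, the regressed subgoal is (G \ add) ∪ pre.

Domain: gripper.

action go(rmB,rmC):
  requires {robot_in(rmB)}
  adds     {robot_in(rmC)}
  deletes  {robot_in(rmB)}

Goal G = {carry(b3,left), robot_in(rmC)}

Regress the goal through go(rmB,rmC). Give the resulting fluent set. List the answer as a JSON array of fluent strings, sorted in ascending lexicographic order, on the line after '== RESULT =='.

Compute (G \ add) ∪ pre:
  G ∩ del = {}  (empty — regression defined)
  G \ add = {carry(b3,left), robot_in(rmC)} \ {robot_in(rmC)} = {carry(b3,left)}
  ∪ pre   = {carry(b3,left)} ∪ {robot_in(rmB)}
          = {carry(b3,left), robot_in(rmB)}

== RESULT ==
["carry(b3,left)", "robot_in(rmB)"]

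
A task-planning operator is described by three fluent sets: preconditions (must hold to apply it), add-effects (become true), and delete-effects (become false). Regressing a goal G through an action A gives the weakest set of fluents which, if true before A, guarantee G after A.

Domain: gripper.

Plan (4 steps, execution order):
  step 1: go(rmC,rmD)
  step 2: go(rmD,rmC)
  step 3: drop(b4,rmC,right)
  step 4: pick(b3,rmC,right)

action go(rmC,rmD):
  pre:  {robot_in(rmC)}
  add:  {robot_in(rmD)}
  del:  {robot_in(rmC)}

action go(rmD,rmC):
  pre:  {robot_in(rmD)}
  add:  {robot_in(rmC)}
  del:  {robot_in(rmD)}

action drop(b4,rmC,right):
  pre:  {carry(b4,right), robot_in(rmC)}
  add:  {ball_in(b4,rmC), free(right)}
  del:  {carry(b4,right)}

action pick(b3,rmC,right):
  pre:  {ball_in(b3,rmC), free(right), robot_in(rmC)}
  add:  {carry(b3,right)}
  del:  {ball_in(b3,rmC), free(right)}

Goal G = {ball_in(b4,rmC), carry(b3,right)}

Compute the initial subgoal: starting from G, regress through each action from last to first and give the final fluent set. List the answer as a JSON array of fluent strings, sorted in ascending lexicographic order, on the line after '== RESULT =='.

Regress step by step:
  through step 4 (pick(b3,rmC,right)): drop {carry(b3,right)}, keep {ball_in(b4,rmC)}, require {ball_in(b3,rmC), free(right), robot_in(rmC)}
    → {ball_in(b3,rmC), ball_in(b4,rmC), free(right), robot_in(rmC)}
  through step 3 (drop(b4,rmC,right)): drop {ball_in(b4,rmC), free(right)}, keep {ball_in(b3,rmC), robot_in(rmC)}, require {carry(b4,right), robot_in(rmC)}
    → {ball_in(b3,rmC), carry(b4,right), robot_in(rmC)}
  through step 2 (go(rmD,rmC)): drop {robot_in(rmC)}, keep {ball_in(b3,rmC), carry(b4,right)}, require {robot_in(rmD)}
    → {ball_in(b3,rmC), carry(b4,right), robot_in(rmD)}
  through step 1 (go(rmC,rmD)): drop {robot_in(rmD)}, keep {ball_in(b3,rmC), carry(b4,right)}, require {robot_in(rmC)}
    → {ball_in(b3,rmC), carry(b4,right), robot_in(rmC)}

== RESULT ==
["ball_in(b3,rmC)", "carry(b4,right)", "robot_in(rmC)"]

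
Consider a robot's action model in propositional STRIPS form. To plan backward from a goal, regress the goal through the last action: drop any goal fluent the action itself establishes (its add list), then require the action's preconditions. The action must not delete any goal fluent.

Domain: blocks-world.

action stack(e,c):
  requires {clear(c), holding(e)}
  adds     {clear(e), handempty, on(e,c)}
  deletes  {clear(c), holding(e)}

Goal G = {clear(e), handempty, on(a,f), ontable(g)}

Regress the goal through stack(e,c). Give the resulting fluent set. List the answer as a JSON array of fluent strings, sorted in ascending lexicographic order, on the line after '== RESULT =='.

Compute (G \ add) ∪ pre:
  G ∩ del = {}  (empty — regression defined)
  G \ add = {clear(e), handempty, on(a,f), ontable(g)} \ {clear(e), handempty, on(e,c)} = {on(a,f), ontable(g)}
  ∪ pre   = {on(a,f), ontable(g)} ∪ {clear(c), holding(e)}
          = {clear(c), holding(e), on(a,f), ontable(g)}

== RESULT ==
["clear(c)", "holding(e)", "on(a,f)", "ontable(g)"]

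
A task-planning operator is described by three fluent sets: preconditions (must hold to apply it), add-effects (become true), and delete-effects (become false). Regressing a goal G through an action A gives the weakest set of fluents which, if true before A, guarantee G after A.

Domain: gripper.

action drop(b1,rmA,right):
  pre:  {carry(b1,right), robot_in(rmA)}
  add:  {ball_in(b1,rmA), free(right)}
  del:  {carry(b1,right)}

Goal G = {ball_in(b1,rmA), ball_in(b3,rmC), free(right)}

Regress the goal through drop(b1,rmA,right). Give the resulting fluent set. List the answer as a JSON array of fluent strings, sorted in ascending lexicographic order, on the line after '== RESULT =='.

Compute (G \ add) ∪ pre:
  G ∩ del = {}  (empty — regression defined)
  G \ add = {ball_in(b1,rmA), ball_in(b3,rmC), free(right)} \ {ball_in(b1,rmA), free(right)} = {ball_in(b3,rmC)}
  ∪ pre   = {ball_in(b3,rmC)} ∪ {carry(b1,right), robot_in(rmA)}
          = {ball_in(b3,rmC), carry(b1,right), robot_in(rmA)}

== RESULT ==
["ball_in(b3,rmC)", "carry(b1,right)", "robot_in(rmA)"]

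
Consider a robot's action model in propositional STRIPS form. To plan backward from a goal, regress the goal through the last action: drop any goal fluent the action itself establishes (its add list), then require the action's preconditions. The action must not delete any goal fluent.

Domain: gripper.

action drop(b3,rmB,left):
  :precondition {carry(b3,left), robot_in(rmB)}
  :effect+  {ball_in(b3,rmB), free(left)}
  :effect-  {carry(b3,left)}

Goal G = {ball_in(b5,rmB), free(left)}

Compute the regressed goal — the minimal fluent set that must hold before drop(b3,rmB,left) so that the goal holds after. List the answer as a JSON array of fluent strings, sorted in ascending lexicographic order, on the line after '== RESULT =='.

Compute (G \ add) ∪ pre:
  G ∩ del = {}  (empty — regression defined)
  G \ add = {ball_in(b5,rmB), free(left)} \ {ball_in(b3,rmB), free(left)} = {ball_in(b5,rmB)}
  ∪ pre   = {ball_in(b5,rmB)} ∪ {carry(b3,left), robot_in(rmB)}
          = {ball_in(b5,rmB), carry(b3,left), robot_in(rmB)}

== RESULT ==
["ball_in(b5,rmB)", "carry(b3,left)", "robot_in(rmB)"]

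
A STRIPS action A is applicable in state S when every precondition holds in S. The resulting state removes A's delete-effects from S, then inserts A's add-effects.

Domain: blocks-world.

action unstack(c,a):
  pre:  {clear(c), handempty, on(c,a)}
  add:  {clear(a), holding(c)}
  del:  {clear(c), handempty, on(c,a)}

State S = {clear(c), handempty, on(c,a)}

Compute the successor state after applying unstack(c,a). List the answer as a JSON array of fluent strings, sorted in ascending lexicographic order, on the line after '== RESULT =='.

Progress:
  pre ⊆ S: {clear(c), handempty, on(c,a)} ⊆ S  — applicable
  S \ del = {}
  ∪ add   = {clear(a), holding(c)}

== RESULT ==
["clear(a)", "holding(c)"]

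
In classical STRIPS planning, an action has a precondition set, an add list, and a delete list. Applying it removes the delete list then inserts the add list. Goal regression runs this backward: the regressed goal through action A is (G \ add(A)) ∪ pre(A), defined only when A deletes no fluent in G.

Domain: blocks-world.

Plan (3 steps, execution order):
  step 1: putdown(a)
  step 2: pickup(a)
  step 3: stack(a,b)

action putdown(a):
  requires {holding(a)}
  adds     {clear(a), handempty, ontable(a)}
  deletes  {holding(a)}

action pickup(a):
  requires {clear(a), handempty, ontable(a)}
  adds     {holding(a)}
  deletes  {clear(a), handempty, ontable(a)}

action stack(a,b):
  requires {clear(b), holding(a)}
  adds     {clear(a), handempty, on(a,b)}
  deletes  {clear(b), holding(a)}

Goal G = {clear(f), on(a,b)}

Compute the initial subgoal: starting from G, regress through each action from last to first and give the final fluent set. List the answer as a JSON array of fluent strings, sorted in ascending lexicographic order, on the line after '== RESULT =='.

Work backward from the goal:
  through step 3 (stack(a,b)): drop {on(a,b)}, keep {clear(f)}, require {clear(b), holding(a)}
    → {clear(b), clear(f), holding(a)}
  through step 2 (pickup(a)): drop {holding(a)}, keep {clear(b), clear(f)}, require {clear(a), handempty, ontable(a)}
    → {clear(a), clear(b), clear(f), handempty, ontable(a)}
  through step 1 (putdown(a)): drop {clear(a), handempty, ontable(a)}, keep {clear(b), clear(f)}, require {holding(a)}
    → {clear(b), clear(f), holding(a)}

== RESULT ==
["clear(b)", "clear(f)", "holding(a)"]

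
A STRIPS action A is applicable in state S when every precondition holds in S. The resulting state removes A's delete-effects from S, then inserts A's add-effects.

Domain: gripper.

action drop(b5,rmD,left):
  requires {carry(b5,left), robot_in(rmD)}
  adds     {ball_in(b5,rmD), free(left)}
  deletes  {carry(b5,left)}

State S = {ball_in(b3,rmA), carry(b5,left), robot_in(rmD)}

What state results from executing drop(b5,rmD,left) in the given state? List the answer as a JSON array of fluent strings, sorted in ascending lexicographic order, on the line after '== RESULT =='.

Compute (S \ del) ∪ add:
  pre ⊆ S: {carry(b5,left), robot_in(rmD)} ⊆ S  — applicable
  S \ del = {ball_in(b3,rmA), robot_in(rmD)}
  ∪ add   = {ball_in(b3,rmA), ball_in(b5,rmD), free(left), robot_in(rmD)}

== RESULT ==
["ball_in(b3,rmA)", "ball_in(b5,rmD)", "free(left)", "robot_in(rmD)"]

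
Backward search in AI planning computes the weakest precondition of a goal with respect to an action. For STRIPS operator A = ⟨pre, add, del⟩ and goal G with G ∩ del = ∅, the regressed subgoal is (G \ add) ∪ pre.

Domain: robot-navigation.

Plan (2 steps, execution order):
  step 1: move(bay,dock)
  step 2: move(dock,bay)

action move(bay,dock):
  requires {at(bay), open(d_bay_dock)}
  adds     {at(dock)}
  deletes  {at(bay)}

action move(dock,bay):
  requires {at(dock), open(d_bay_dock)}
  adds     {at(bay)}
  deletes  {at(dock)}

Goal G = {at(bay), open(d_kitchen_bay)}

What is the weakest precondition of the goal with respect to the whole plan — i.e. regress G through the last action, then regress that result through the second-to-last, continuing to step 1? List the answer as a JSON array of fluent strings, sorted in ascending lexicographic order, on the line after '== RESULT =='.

Regress step by step:
  through step 2 (move(dock,bay)): drop {at(bay)}, keep {open(d_kitchen_bay)}, require {at(dock), open(d_bay_dock)}
    → {at(dock), open(d_bay_dock), open(d_kitchen_bay)}
  through step 1 (move(bay,dock)): drop {at(dock)}, keep {open(d_bay_dock), open(d_kitchen_bay)}, require {at(bay), open(d_bay_dock)}
    → {at(bay), open(d_bay_dock), open(d_kitchen_bay)}

== RESULT ==
["at(bay)", "open(d_bay_dock)", "open(d_kitchen_bay)"]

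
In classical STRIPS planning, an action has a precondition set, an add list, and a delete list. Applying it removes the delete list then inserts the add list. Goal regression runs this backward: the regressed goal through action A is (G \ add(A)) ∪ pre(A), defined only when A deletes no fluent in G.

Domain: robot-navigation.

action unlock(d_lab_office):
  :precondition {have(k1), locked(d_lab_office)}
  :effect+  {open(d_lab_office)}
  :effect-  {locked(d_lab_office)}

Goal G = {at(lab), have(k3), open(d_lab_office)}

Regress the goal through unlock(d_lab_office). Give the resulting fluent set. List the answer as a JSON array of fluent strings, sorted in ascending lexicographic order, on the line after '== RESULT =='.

Regress:
  G ∩ del = {}  (empty — regression defined)
  G \ add = {at(lab), have(k3), open(d_lab_office)} \ {open(d_lab_office)} = {at(lab), have(k3)}
  ∪ pre   = {at(lab), have(k3)} ∪ {have(k1), locked(d_lab_office)}
          = {at(lab), have(k1), have(k3), locked(d_lab_office)}

== RESULT ==
["at(lab)", "have(k1)", "have(k3)", "locked(d_lab_office)"]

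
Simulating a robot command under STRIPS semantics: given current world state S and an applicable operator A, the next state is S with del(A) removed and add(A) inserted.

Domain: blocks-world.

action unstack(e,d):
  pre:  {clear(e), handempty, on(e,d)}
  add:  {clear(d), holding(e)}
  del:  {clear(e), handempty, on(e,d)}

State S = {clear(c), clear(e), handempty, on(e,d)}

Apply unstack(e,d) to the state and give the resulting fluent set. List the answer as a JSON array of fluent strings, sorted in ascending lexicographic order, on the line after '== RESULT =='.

Compute (S \ del) ∪ add:
  pre ⊆ S: {clear(e), handempty, on(e,d)} ⊆ S  — applicable
  S \ del = {clear(c)}
  ∪ add   = {clear(c), clear(d), holding(e)}

== RESULT ==
["clear(c)", "clear(d)", "holding(e)"]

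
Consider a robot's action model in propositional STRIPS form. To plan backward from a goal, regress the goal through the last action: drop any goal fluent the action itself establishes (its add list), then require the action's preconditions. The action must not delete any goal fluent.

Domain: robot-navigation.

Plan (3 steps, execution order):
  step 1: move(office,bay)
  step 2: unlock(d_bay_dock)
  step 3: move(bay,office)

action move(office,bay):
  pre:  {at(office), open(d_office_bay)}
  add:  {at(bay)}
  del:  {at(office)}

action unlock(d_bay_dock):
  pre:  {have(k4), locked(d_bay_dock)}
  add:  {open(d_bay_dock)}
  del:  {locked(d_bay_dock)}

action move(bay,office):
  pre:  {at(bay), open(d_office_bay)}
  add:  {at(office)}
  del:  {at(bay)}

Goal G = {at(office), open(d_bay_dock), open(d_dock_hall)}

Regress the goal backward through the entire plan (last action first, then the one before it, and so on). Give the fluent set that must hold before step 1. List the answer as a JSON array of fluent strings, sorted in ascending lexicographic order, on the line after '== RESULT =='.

Work backward from the goal:
  through step 3 (move(bay,office)): drop {at(office)}, keep {open(d_bay_dock), open(d_dock_hall)}, require {at(bay), open(d_office_bay)}
    → {at(bay), open(d_bay_dock), open(d_dock_hall), open(d_office_bay)}
  through step 2 (unlock(d_bay_dock)): drop {open(d_bay_dock)}, keep {at(bay), open(d_dock_hall), open(d_office_bay)}, require {have(k4), locked(d_bay_dock)}
    → {at(bay), have(k4), locked(d_bay_dock), open(d_dock_hall), open(d_office_bay)}
  through step 1 (move(office,bay)): drop {at(bay)}, keep {have(k4), locked(d_bay_dock), open(d_dock_hall), open(d_office_bay)}, require {at(office), open(d_office_bay)}
    → {at(office), have(k4), locked(d_bay_dock), open(d_dock_hall), open(d_office_bay)}

== RESULT ==
["at(office)", "have(k4)", "locked(d_bay_dock)", "open(d_dock_hall)", "open(d_office_bay)"]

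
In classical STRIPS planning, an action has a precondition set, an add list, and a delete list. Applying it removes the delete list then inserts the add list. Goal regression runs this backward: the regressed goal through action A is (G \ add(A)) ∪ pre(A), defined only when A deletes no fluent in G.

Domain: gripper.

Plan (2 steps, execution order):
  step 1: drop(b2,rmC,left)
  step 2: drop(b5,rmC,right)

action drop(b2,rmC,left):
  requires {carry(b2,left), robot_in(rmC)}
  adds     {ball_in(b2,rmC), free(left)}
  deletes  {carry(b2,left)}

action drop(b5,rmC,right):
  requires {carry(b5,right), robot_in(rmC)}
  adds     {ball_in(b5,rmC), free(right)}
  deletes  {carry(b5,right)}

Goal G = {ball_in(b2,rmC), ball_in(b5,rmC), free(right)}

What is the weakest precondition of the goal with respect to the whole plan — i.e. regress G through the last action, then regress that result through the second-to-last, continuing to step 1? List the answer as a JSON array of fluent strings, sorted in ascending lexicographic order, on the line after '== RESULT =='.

Work backward from the goal:
  through step 2 (drop(b5,rmC,right)): drop {ball_in(b5,rmC), free(right)}, keep {ball_in(b2,rmC)}, require {carry(b5,right), robot_in(rmC)}
    → {ball_in(b2,rmC), carry(b5,right), robot_in(rmC)}
  through step 1 (drop(b2,rmC,left)): drop {ball_in(b2,rmC)}, keep {carry(b5,right), robot_in(rmC)}, require {carry(b2,left), robot_in(rmC)}
    → {carry(b2,left), carry(b5,right), robot_in(rmC)}

== RESULT ==
["carry(b2,left)", "carry(b5,right)", "robot_in(rmC)"]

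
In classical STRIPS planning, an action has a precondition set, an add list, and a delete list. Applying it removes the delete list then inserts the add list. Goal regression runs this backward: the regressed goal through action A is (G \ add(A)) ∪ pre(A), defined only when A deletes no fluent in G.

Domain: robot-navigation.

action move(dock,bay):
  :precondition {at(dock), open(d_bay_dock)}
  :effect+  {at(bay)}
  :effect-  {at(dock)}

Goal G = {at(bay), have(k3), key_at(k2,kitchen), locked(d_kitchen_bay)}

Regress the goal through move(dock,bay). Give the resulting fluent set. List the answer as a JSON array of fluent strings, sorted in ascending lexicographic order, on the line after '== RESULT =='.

Regress:
  G ∩ del = {}  (empty — regression defined)
  G \ add = {at(bay), have(k3), key_at(k2,kitchen), locked(d_kitchen_bay)} \ {at(bay)} = {have(k3), key_at(k2,kitchen), locked(d_kitchen_bay)}
  ∪ pre   = {have(k3), key_at(k2,kitchen), locked(d_kitchen_bay)} ∪ {at(dock), open(d_bay_dock)}
          = {at(dock), have(k3), key_at(k2,kitchen), locked(d_kitchen_bay), open(d_bay_dock)}

== RESULT ==
["at(dock)", "have(k3)", "key_at(k2,kitchen)", "locked(d_kitchen_bay)", "open(d_bay_dock)"]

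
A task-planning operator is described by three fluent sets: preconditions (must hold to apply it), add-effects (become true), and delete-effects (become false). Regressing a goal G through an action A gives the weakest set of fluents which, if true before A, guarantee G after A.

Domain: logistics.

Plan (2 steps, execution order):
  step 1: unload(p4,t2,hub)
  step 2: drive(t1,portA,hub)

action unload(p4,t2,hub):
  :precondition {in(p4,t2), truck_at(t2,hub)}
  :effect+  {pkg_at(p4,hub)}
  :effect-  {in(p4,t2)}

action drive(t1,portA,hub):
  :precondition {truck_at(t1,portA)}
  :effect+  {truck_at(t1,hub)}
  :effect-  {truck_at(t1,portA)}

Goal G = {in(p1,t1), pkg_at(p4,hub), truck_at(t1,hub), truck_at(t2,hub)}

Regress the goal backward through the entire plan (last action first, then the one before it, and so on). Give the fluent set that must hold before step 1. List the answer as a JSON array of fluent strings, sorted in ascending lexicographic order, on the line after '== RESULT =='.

Work backward from the goal:
  through step 2 (drive(t1,portA,hub)): drop {truck_at(t1,hub)}, keep {in(p1,t1), pkg_at(p4,hub), truck_at(t2,hub)}, require {truck_at(t1,portA)}
    → {in(p1,t1), pkg_at(p4,hub), truck_at(t1,portA), truck_at(t2,hub)}
  through step 1 (unload(p4,t2,hub)): drop {pkg_at(p4,hub)}, keep {in(p1,t1), truck_at(t1,portA), truck_at(t2,hub)}, require {in(p4,t2), truck_at(t2,hub)}
    → {in(p1,t1), in(p4,t2), truck_at(t1,portA), truck_at(t2,hub)}

== RESULT ==
["in(p1,t1)", "in(p4,t2)", "truck_at(t1,portA)", "truck_at(t2,hub)"]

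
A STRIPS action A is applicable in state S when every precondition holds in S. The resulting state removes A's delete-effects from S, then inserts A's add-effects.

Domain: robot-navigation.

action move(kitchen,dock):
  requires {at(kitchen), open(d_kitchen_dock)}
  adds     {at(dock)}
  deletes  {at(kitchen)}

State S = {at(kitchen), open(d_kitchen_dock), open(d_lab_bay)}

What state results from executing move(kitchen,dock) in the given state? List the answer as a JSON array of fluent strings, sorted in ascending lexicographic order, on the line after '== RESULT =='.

Progress:
  pre ⊆ S: {at(kitchen), open(d_kitchen_dock)} ⊆ S  — applicable
  S \ del = {open(d_kitchen_dock), open(d_lab_bay)}
  ∪ add   = {at(dock), open(d_kitchen_dock), open(d_lab_bay)}

== RESULT ==
["at(dock)", "open(d_kitchen_dock)", "open(d_lab_bay)"]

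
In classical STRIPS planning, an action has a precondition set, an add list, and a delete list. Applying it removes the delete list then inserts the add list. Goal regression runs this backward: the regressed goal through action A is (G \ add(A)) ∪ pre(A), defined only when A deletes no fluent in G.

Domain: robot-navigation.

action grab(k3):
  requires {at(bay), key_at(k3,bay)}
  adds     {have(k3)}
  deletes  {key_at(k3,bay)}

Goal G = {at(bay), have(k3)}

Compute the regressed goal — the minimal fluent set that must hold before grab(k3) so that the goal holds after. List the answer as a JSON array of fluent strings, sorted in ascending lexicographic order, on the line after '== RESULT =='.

Compute (G \ add) ∪ pre:
  G ∩ del = {}  (empty — regression defined)
  G \ add = {at(bay), have(k3)} \ {have(k3)} = {at(bay)}
  ∪ pre   = {at(bay)} ∪ {at(bay), key_at(k3,bay)}
          = {at(bay), key_at(k3,bay)}

== RESULT ==
["at(bay)", "key_at(k3,bay)"]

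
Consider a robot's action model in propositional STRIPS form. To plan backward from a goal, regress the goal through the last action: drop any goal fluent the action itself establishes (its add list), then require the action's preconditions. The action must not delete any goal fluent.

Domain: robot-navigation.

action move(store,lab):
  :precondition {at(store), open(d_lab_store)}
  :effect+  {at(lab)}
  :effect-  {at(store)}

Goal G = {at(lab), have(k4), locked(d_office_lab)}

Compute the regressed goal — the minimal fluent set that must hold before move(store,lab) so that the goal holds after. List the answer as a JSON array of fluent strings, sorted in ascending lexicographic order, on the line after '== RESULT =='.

Regress:
  G ∩ del = {}  (empty — regression defined)
  G \ add = {at(lab), have(k4), locked(d_office_lab)} \ {at(lab)} = {have(k4), locked(d_office_lab)}
  ∪ pre   = {have(k4), locked(d_office_lab)} ∪ {at(store), open(d_lab_store)}
          = {at(store), have(k4), locked(d_office_lab), open(d_lab_store)}

== RESULT ==
["at(store)", "have(k4)", "locked(d_office_lab)", "open(d_lab_store)"]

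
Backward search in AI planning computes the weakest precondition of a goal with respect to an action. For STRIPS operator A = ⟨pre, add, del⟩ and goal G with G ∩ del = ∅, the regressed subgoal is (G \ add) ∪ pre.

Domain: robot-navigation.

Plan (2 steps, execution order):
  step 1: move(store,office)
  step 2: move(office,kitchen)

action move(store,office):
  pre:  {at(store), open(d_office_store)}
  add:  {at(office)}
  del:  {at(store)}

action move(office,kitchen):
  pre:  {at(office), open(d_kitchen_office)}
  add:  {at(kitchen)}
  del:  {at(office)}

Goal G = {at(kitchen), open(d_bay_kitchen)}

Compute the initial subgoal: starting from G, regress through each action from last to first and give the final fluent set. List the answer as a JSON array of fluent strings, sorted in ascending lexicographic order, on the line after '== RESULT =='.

Regress step by step:
  through step 2 (move(office,kitchen)): drop {at(kitchen)}, keep {open(d_bay_kitchen)}, require {at(office), open(d_kitchen_office)}
    → {at(office), open(d_bay_kitchen), open(d_kitchen_office)}
  through step 1 (move(store,office)): drop {at(office)}, keep {open(d_bay_kitchen), open(d_kitchen_office)}, require {at(store), open(d_office_store)}
    → {at(store), open(d_bay_kitchen), open(d_kitchen_office), open(d_office_store)}

== RESULT ==
["at(store)", "open(d_bay_kitchen)", "open(d_kitchen_office)", "open(d_office_store)"]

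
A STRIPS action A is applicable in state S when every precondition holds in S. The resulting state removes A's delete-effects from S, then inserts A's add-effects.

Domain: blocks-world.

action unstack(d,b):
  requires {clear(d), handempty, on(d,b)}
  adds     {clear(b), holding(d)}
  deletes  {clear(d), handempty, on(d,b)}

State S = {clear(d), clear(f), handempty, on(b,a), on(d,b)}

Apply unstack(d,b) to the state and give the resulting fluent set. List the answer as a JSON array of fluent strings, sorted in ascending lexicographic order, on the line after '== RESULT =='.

Progress:
  pre ⊆ S: {clear(d), handempty, on(d,b)} ⊆ S  — applicable
  S \ del = {clear(f), on(b,a)}
  ∪ add   = {clear(b), clear(f), holding(d), on(b,a)}

== RESULT ==
["clear(b)", "clear(f)", "holding(d)", "on(b,a)"]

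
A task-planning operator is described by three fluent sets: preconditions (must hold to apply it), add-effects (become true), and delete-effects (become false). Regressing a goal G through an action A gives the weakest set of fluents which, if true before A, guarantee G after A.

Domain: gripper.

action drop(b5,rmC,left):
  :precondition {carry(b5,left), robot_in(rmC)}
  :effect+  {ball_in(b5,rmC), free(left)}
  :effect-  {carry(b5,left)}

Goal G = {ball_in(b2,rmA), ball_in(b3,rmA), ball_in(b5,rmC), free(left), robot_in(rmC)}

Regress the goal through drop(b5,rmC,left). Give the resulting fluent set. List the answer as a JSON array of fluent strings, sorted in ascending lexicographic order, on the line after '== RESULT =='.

Regress:
  G ∩ del = {}  (empty — regression defined)
  G \ add = {ball_in(b2,rmA), ball_in(b3,rmA), ball_in(b5,rmC), free(left), robot_in(rmC)} \ {ball_in(b5,rmC), free(left)} = {ball_in(b2,rmA), ball_in(b3,rmA), robot_in(rmC)}
  ∪ pre   = {ball_in(b2,rmA), ball_in(b3,rmA), robot_in(rmC)} ∪ {carry(b5,left), robot_in(rmC)}
          = {ball_in(b2,rmA), ball_in(b3,rmA), carry(b5,left), robot_in(rmC)}

== RESULT ==
["ball_in(b2,rmA)", "ball_in(b3,rmA)", "carry(b5,left)", "robot_in(rmC)"]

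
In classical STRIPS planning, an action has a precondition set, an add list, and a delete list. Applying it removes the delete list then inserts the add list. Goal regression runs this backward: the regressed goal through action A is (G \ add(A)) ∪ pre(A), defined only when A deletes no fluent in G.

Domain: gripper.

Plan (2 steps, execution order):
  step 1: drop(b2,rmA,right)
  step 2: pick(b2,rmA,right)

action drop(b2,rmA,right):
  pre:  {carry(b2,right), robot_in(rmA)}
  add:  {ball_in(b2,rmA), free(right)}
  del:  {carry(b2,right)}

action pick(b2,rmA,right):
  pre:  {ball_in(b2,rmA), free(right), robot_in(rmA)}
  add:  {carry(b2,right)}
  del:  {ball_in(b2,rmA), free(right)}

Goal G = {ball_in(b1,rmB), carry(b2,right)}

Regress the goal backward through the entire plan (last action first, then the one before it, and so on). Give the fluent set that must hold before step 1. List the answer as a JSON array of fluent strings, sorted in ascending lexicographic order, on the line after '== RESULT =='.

Regress step by step:
  through step 2 (pick(b2,rmA,right)): drop {carry(b2,right)}, keep {ball_in(b1,rmB)}, require {ball_in(b2,rmA), free(right), robot_in(rmA)}
    → {ball_in(b1,rmB), ball_in(b2,rmA), free(right), robot_in(rmA)}
  through step 1 (drop(b2,rmA,right)): drop {ball_in(b2,rmA), free(right)}, keep {ball_in(b1,rmB), robot_in(rmA)}, require {carry(b2,right), robot_in(rmA)}
    → {ball_in(b1,rmB), carry(b2,right), robot_in(rmA)}

== RESULT ==
["ball_in(b1,rmB)", "carry(b2,right)", "robot_in(rmA)"]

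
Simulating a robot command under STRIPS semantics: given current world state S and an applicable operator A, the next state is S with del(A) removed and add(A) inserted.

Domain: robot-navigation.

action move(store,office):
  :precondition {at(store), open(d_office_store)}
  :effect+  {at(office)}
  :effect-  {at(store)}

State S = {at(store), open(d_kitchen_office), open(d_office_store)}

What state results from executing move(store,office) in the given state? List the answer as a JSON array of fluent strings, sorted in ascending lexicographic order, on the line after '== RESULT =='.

Compute (S \ del) ∪ add:
  pre ⊆ S: {at(store), open(d_office_store)} ⊆ S  — applicable
  S \ del = {open(d_kitchen_office), open(d_office_store)}
  ∪ add   = {at(office), open(d_kitchen_office), open(d_office_store)}

== RESULT ==
["at(office)", "open(d_kitchen_office)", "open(d_office_store)"]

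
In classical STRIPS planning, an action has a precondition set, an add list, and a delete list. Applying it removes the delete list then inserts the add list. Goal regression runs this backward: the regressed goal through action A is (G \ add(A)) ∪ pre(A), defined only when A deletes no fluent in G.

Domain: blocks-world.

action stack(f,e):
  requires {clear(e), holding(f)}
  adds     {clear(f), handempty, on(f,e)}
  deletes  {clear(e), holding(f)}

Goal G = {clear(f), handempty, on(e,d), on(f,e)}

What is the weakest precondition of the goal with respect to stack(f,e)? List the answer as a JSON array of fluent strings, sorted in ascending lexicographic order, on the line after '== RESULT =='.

Compute (G \ add) ∪ pre:
  G ∩ del = {}  (empty — regression defined)
  G \ add = {clear(f), handempty, on(e,d), on(f,e)} \ {clear(f), handempty, on(f,e)} = {on(e,d)}
  ∪ pre   = {on(e,d)} ∪ {clear(e), holding(f)}
          = {clear(e), holding(f), on(e,d)}

== RESULT ==
["clear(e)", "holding(f)", "on(e,d)"]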